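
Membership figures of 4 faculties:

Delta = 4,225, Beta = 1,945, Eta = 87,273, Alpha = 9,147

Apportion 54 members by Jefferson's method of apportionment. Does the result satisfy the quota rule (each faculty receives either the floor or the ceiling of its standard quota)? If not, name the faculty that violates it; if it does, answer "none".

Eta

Standard quotas: Delta 2.224, Beta 1.024, Eta 45.938, Alpha 4.815.
Jefferson allocation: Delta 2, Beta 1, Eta 47, Alpha 4.
Eta has quota 45.938 (lower 45, upper 46) but receives 47 — outside the quota interval.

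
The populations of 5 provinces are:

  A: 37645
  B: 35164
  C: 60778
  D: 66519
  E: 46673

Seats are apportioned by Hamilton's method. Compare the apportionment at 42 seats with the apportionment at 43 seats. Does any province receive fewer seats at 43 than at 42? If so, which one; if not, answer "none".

At 42 seats: A 7, B 6, C 10, D 11, E 8.
At 43 seats: A 6, B 6, C 11, D 12, E 8.
A drops from 7 to 6.

A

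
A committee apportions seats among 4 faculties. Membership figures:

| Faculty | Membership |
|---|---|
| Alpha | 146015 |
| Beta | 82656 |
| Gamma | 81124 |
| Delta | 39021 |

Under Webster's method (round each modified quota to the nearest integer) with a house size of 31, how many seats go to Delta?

4

Standard divisor 348816/31 ≈ 11252.129; standard quotas: Alpha 12.977, Beta 7.346, Gamma 7.210, Delta 3.468.
Rounding to the nearest integer gives 13, 7, 7, 3 = 30 seats, so the divisor must be adjusted.
With modified divisor 11080: modified quotas Alpha 13.178, Beta 7.460, Gamma 7.322, Delta 3.522.
Rounding to the nearest integer: Alpha 13, Beta 7, Gamma 7, Delta 4 (total 31).
Delta receives 4.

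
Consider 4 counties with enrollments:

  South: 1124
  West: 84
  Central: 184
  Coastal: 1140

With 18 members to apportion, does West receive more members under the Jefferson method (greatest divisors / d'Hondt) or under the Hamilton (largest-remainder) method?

Jefferson: South 8, West 0, Central 1, Coastal 9.
Hamilton: South 8, West 1, Central 1, Coastal 8.
West gets 0 under Jefferson and 1 under Hamilton.

Hamilton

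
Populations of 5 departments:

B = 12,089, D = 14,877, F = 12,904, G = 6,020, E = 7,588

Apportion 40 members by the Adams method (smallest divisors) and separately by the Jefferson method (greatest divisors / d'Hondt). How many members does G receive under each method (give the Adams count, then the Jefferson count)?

5 and 4

Adams: B 9, D 11, F 9, G 5, E 6.
Jefferson: B 9, D 11, F 10, G 4, E 6.
G gets 5 under Adams and 4 under Jefferson.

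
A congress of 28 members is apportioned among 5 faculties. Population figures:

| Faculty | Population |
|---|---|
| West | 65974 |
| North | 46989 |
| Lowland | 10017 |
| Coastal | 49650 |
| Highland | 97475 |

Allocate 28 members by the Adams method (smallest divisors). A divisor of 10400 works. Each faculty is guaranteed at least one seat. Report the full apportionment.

West=7; North=5; Lowland=1; Coastal=5; Highland=10

With modified divisor 10400: modified quotas West 6.344, North 4.518, Lowland 0.963, Coastal 4.774, Highland 9.373.
Rounding up: West 7, North 5, Lowland 1, Coastal 5, Highland 10 (total 28).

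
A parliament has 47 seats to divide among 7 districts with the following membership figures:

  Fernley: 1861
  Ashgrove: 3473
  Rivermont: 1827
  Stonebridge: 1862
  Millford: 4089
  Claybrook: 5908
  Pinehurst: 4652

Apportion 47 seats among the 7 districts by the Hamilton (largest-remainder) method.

Standard divisor: 23672 ÷ 47 ≈ 503.66.
Standard quotas: Fernley 3.6950, Ashgrove 6.8955, Rivermont 3.6275, Stonebridge 3.6969, Millford 8.1186, Claybrook 11.7301, Pinehurst 9.2364.
Lower quotas: Fernley 3, Ashgrove 6, Rivermont 3, Stonebridge 3, Millford 8, Claybrook 11, Pinehurst 9 (sum 43, leaving 4 seats).
Remainders in descending order: Ashgrove 0.8955, Claybrook 0.7301, Stonebridge 0.6969, Fernley 0.6950, Rivermont 0.6275, Pinehurst 0.2364, Millford 0.1186.
Largest remainders: Ashgrove, Claybrook, Stonebridge, Fernley receive the extra seats.

Fernley 4, Ashgrove 7, Rivermont 3, Stonebridge 4, Millford 8, Claybrook 12, Pinehurst 9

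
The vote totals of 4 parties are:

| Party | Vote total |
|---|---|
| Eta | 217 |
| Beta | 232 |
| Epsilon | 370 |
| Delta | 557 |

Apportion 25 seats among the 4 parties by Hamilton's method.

Eta: 4; Beta: 4; Epsilon: 7; Delta: 10

Total 1376; standard divisor 1376/25 ≈ 55.04.
Standard quotas: Eta 3.943, Beta 4.215, Epsilon 6.722, Delta 10.120.
Lower quotas: Eta 3, Beta 4, Epsilon 6, Delta 10 (sum 23, leaving 2 seats).
Remainders in descending order: Eta 0.943, Epsilon 0.722, Beta 0.215, Delta 0.120.
The surplus seats go to Eta, Epsilon.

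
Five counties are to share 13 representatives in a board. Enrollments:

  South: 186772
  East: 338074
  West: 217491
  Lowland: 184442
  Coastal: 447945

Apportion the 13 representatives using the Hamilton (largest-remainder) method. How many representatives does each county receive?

South: 2; East: 3; West: 2; Lowland: 2; Coastal: 4

The standard divisor is 1374724/13 = 105748.
Standard quotas: South 1.7662, East 3.1970, West 2.0567, Lowland 1.7442, Coastal 4.2360.
Lower quotas: South 1, East 3, West 2, Lowland 1, Coastal 4 (sum 11, leaving 2 seats).
Remainders in descending order: South 0.7662, Lowland 0.7442, Coastal 0.2360, East 0.1970, West 0.0567.
Largest remainders: South, Lowland receive the extra seats.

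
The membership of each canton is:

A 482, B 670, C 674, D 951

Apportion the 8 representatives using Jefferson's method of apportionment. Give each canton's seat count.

A 1; B 2; C 2; D 3

Standard divisor 2777/8 ≈ 347.125; standard quotas: A 1.389, B 1.930, C 1.942, D 2.740.
Rounding down gives 1, 1, 1, 2 = 5 seats, so the divisor must be adjusted.
With modified divisor 300: modified quotas A 1.607, B 2.233, C 2.247, D 3.170.
Rounding down: A 1, B 2, C 2, D 3 (total 8).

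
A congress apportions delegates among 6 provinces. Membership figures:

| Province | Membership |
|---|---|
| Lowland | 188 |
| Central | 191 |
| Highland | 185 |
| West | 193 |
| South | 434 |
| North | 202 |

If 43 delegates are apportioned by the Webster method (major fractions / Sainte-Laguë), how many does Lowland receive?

6

Standard divisor 1393/43 ≈ 32.395; standard quotas: Lowland 5.803, Central 5.896, Highland 5.711, West 5.958, South 13.397, North 6.235.
Rounding to the nearest integer gives Lowland 6, Central 6, Highland 6, West 6, South 13, North 6 — total 43, matching the house size, so no adjustment is needed.
Lowland receives 6.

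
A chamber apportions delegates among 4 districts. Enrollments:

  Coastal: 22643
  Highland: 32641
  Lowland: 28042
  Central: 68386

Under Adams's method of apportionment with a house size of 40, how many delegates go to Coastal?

6

Standard divisor 151712/40 ≈ 3792.8; standard quotas: Coastal 5.970, Highland 8.606, Lowland 7.393, Central 18.030.
Rounding up gives 6, 9, 8, 19 = 42 seats, so the divisor must be adjusted.
With modified divisor 4017.69: modified quotas Coastal 5.636, Highland 8.124, Lowland 6.980, Central 17.021.
Rounding up: Coastal 6, Highland 9, Lowland 7, Central 18 (total 40).
Coastal receives 6.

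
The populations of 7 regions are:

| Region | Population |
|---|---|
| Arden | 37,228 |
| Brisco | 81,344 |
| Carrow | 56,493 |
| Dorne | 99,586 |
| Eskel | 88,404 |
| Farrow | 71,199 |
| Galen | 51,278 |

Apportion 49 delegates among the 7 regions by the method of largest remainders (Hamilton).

Arden 4, Brisco 8, Carrow 6, Dorne 10, Eskel 9, Farrow 7, Galen 5

Total 485532; standard divisor 485532/49 ≈ 9908.816.
Standard quotas: Arden 3.7571, Brisco 8.2093, Carrow 5.7013, Dorne 10.0502, Eskel 8.9218, Farrow 7.1854, Galen 5.1750.
Lower quotas: Arden 3, Brisco 8, Carrow 5, Dorne 10, Eskel 8, Farrow 7, Galen 5 (sum 46, leaving 3 seats).
Remainders in descending order: Eskel 0.9218, Arden 0.7571, Carrow 0.7013, Brisco 0.2093, Farrow 0.1854, Galen 0.1750, Dorne 0.0502.
The surplus seats go to Eskel, Arden, Carrow.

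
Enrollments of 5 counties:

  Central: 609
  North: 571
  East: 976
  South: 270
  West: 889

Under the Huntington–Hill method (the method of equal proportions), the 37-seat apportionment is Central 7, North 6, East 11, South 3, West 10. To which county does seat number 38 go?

Priority for the next seat is population ÷ (√(s·(s+1))).
Priorities: Central 81.381, North 88.107, East 84.950, South 77.942, West 84.763.
Highest priority: North.

North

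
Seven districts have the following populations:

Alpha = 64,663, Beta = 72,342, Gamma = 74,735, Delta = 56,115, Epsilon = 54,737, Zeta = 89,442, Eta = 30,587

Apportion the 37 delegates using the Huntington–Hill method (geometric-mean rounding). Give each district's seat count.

With divisor 12096: modified quotas Alpha 5.346, Beta 5.981, Gamma 6.178, Delta 4.639, Epsilon 4.525, Zeta 7.394, Eta 2.529.
Geometric-mean thresholds: Alpha √(5·6)=5.477, Beta √(5·6)=5.477, Gamma √(6·7)=6.481, Delta √(4·5)=4.472, Epsilon √(4·5)=4.472, Zeta √(7·8)=7.483, Eta √(2·3)=2.449.
Each quota rounded against its threshold gives Alpha 5, Beta 6, Gamma 6, Delta 5, Epsilon 5, Zeta 7, Eta 3 (total 37).

Alpha: 5, Beta: 6, Gamma: 6, Delta: 5, Epsilon: 5, Zeta: 7, Eta: 3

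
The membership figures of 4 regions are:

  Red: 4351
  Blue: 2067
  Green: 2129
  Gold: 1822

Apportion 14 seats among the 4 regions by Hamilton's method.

Red=6, Blue=3, Green=3, Gold=2

Standard divisor: 10369 ÷ 14 ≈ 740.643.
Standard quotas: Red 5.875, Blue 2.791, Green 2.875, Gold 2.460.
Lower quotas: Red 5, Blue 2, Green 2, Gold 2 (sum 11, leaving 3 seats).
Remainders in descending order: Red 0.875, Green 0.875, Blue 0.791, Gold 0.460.
Largest remainders: Red, Green, Blue receive the extra seats.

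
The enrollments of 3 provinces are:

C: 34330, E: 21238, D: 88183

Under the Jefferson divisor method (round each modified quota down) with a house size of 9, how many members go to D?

6

Standard divisor 143751/9 ≈ 15972.333; standard quotas: C 2.149, E 1.330, D 5.521.
Rounding down gives 2, 1, 5 = 8 seats, so the divisor must be adjusted.
With modified divisor 13600: modified quotas C 2.524, E 1.562, D 6.484.
Rounding down: C 2, E 1, D 6 (total 9).
D receives 6.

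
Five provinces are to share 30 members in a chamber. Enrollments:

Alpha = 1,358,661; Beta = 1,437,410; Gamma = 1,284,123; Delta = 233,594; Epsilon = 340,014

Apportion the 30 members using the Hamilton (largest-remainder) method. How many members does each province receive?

Alpha 9, Beta 9, Gamma 8, Delta 2, Epsilon 2

The standard divisor is 4653802/30 ≈ 155126.733.
Standard quotas: Alpha 8.7584, Beta 9.2660, Gamma 8.2779, Delta 1.5058, Epsilon 2.1918.
Lower quotas: Alpha 8, Beta 9, Gamma 8, Delta 1, Epsilon 2 (sum 28, leaving 2 seats).
Remainders in descending order: Alpha 0.7584, Delta 0.5058, Gamma 0.2779, Beta 0.2660, Epsilon 0.1918.
The surplus seats go to Alpha, Delta.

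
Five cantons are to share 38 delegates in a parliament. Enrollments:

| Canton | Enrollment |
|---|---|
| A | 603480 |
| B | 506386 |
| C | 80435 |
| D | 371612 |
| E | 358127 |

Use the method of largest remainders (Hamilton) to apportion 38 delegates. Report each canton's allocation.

A 12, B 10, C 2, D 7, E 7

Standard divisor: 1920040 ÷ 38 ≈ 50527.368.
Standard quotas: A 11.9436, B 10.0220, C 1.5919, D 7.3547, E 7.0878.
Lower quotas: A 11, B 10, C 1, D 7, E 7 (sum 36, leaving 2 seats).
Remainders in descending order: A 0.9436, C 0.5919, D 0.3547, E 0.0878, B 0.0220.
Largest remainders: A, C receive the extra seats.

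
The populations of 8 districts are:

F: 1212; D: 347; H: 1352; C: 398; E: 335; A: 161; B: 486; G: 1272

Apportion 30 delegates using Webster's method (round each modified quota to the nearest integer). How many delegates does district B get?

3

Standard divisor 5563/30 ≈ 185.433; standard quotas: F 6.536, D 1.871, H 7.291, C 2.146, E 1.807, A 0.868, B 2.621, G 6.860.
Rounding to the nearest integer gives 7, 2, 7, 2, 2, 1, 3, 7 = 31 seats, so the divisor must be adjusted.
With modified divisor 190: modified quotas F 6.379, D 1.826, H 7.116, C 2.095, E 1.763, A 0.847, B 2.558, G 6.695.
Rounding to the nearest integer: F 6, D 2, H 7, C 2, E 2, A 1, B 3, G 7 (total 30).
B receives 3.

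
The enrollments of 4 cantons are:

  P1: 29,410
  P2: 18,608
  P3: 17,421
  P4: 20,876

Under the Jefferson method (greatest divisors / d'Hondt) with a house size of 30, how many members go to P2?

Standard divisor 86315/30 ≈ 2877.167; standard quotas: P1 10.222, P2 6.467, P3 6.055, P4 7.256.
Rounding down gives 10, 6, 6, 7 = 29 seats, so the divisor must be adjusted.
With modified divisor 2666: modified quotas P1 11.032, P2 6.980, P3 6.535, P4 7.830.
Rounding down: P1 11, P2 6, P3 6, P4 7 (total 30).
P2 receives 6.

6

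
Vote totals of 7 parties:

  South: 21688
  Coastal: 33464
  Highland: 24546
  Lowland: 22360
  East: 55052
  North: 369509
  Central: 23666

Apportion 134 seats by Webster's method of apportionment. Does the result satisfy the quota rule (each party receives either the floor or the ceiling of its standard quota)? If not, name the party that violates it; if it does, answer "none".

North

Standard quotas: South 5.281, Coastal 8.149, Highland 5.977, Lowland 5.445, East 13.406, North 89.979, Central 5.763.
Webster allocation: South 5, Coastal 8, Highland 6, Lowland 5, East 13, North 91, Central 6.
North has quota 89.979 (lower 89, upper 90) but receives 91 — outside the quota interval.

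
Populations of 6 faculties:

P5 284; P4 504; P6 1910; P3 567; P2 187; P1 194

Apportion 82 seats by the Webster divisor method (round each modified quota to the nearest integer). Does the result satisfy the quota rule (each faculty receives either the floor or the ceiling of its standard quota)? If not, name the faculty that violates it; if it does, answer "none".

Standard quotas: P5 6.387, P4 11.335, P6 42.957, P3 12.752, P2 4.206, P1 4.363.
Webster allocation: P5 6, P4 11, P6 44, P3 13, P2 4, P1 4.
P6 has quota 42.957 (lower 42, upper 43) but receives 44 — outside the quota interval.

P6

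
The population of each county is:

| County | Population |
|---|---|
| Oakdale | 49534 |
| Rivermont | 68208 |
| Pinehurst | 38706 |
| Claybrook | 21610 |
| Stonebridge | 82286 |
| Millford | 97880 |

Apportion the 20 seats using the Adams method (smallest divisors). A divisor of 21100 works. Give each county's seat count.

With modified divisor 21100: modified quotas Oakdale 2.348, Rivermont 3.233, Pinehurst 1.834, Claybrook 1.024, Stonebridge 3.900, Millford 4.639.
Rounding up: Oakdale 3, Rivermont 4, Pinehurst 2, Claybrook 2, Stonebridge 4, Millford 5 (total 20).

Oakdale 3; Rivermont 4; Pinehurst 2; Claybrook 2; Stonebridge 4; Millford 5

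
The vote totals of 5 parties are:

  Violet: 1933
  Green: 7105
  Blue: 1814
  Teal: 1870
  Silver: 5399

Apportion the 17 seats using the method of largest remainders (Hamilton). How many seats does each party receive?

Violet: 2, Green: 6, Blue: 2, Teal: 2, Silver: 5

The standard divisor is 18121/17 ≈ 1065.941.
Standard quotas: Violet 1.8134, Green 6.6655, Blue 1.7018, Teal 1.7543, Silver 5.0650.
Lower quotas: Violet 1, Green 6, Blue 1, Teal 1, Silver 5 (sum 14, leaving 3 seats).
Remainders in descending order: Violet 0.8134, Teal 0.7543, Blue 0.7018, Green 0.6655, Silver 0.0650.
The surplus seats go to Violet, Teal, Blue.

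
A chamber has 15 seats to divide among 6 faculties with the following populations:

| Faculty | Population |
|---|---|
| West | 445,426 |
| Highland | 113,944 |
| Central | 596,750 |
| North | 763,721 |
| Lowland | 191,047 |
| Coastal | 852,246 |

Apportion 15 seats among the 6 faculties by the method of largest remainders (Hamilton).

West: 2, Highland: 1, Central: 3, North: 4, Lowland: 1, Coastal: 4

Total 2963134; standard divisor 2963134/15 ≈ 197542.267.
Standard quotas: West 2.2548, Highland 0.5768, Central 3.0209, North 3.8661, Lowland 0.9671, Coastal 4.3142.
Lower quotas: West 2, Highland 0, Central 3, North 3, Lowland 0, Coastal 4 (sum 12, leaving 3 seats).
Remainders in descending order: Lowland 0.9671, North 0.8661, Highland 0.5768, Coastal 0.3142, West 0.2548, Central 0.0209.
Largest remainders: Lowland, North, Highland receive the extra seats.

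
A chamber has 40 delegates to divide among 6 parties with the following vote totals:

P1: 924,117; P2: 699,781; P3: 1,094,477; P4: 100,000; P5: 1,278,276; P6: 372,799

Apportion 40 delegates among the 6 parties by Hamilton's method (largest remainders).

P1 8; P2 6; P3 10; P4 1; P5 12; P6 3

Total 4469450; standard divisor 4469450/40 ≈ 111736.25.
Standard quotas: P1 8.2705, P2 6.2628, P3 9.7952, P4 0.8950, P5 11.4401, P6 3.3364.
Lower quotas: P1 8, P2 6, P3 9, P4 0, P5 11, P6 3 (sum 37, leaving 3 seats).
Remainders in descending order: P4 0.8950, P3 0.7952, P5 0.4401, P6 0.3364, P1 0.2705, P2 0.2628.
Largest remainders: P4, P3, P5 receive the extra seats.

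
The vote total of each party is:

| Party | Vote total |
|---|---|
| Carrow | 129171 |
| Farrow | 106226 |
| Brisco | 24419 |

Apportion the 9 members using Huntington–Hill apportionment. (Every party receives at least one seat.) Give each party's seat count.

With divisor 29774: modified quotas Carrow 4.338, Farrow 3.568, Brisco 0.820.
Geometric-mean thresholds: Carrow √(4·5)=4.472, Farrow √(3·4)=3.464, Brisco (min 1).
Each quota rounded against its threshold gives Carrow 4, Farrow 4, Brisco 1 (total 9).

Carrow=4, Farrow=4, Brisco=1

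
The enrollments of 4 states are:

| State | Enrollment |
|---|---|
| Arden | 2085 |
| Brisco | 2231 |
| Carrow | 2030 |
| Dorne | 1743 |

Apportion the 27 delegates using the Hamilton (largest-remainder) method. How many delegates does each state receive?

Arden 7, Brisco 7, Carrow 7, Dorne 6

The standard divisor is 8089/27 ≈ 299.593.
Standard quotas: Arden 6.959, Brisco 7.447, Carrow 6.776, Dorne 5.818.
Lower quotas: Arden 6, Brisco 7, Carrow 6, Dorne 5 (sum 24, leaving 3 seats).
Remainders in descending order: Arden 0.959, Dorne 0.818, Carrow 0.776, Brisco 0.447.
The surplus seats go to Arden, Dorne, Carrow.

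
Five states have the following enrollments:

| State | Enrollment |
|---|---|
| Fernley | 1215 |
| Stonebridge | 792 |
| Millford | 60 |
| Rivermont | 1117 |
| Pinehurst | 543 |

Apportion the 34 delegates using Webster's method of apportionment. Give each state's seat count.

Fernley: 11; Stonebridge: 7; Millford: 1; Rivermont: 10; Pinehurst: 5

Standard divisor 3727/34 ≈ 109.618; standard quotas: Fernley 11.084, Stonebridge 7.225, Millford 0.547, Rivermont 10.190, Pinehurst 4.954.
Rounding to the nearest integer gives Fernley 11, Stonebridge 7, Millford 1, Rivermont 10, Pinehurst 5 — total 34, matching the house size, so no adjustment is needed.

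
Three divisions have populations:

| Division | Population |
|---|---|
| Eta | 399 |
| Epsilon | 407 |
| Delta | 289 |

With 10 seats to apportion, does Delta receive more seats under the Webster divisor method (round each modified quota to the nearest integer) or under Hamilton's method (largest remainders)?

Webster

Webster: Eta 3, Epsilon 4, Delta 3.
Hamilton: Eta 4, Epsilon 4, Delta 2.
Delta gets 3 under Webster and 2 under Hamilton.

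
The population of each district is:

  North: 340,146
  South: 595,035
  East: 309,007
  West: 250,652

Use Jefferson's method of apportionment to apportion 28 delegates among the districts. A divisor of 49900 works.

With modified divisor 49900: modified quotas North 6.817, South 11.925, East 6.193, West 5.023.
Rounding down: North 6, South 11, East 6, West 5 (total 28).

North: 6, South: 11, East: 6, West: 5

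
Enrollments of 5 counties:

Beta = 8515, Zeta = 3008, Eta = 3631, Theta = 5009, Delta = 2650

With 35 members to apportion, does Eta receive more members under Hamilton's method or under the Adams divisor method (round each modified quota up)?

Hamilton: Beta 13, Zeta 5, Eta 5, Theta 8, Delta 4.
Adams: Beta 12, Zeta 5, Eta 6, Theta 8, Delta 4.
Eta gets 5 under Hamilton and 6 under Adams.

Adams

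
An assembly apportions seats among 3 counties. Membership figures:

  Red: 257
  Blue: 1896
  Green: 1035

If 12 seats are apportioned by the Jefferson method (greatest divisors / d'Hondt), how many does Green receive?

4

Standard divisor 3188/12 ≈ 265.667; standard quotas: Red 0.967, Blue 7.137, Green 3.896.
Rounding down gives 0, 7, 3 = 10 seats, so the divisor must be adjusted.
With modified divisor 250: modified quotas Red 1.028, Blue 7.584, Green 4.140.
Rounding down: Red 1, Blue 7, Green 4 (total 12).
Green receives 4.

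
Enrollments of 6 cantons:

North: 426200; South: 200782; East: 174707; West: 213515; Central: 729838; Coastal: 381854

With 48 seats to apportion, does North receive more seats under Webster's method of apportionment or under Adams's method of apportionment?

Webster

Webster: North 10, South 4, East 4, West 5, Central 16, Coastal 9.
Adams: North 9, South 5, East 4, West 5, Central 16, Coastal 9.
North gets 10 under Webster and 9 under Adams.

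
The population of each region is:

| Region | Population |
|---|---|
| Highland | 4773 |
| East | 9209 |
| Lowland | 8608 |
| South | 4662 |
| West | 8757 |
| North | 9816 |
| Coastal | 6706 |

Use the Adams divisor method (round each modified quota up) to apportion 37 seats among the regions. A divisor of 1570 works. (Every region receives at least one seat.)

With modified divisor 1570: modified quotas Highland 3.040, East 5.866, Lowland 5.483, South 2.969, West 5.578, North 6.252, Coastal 4.271.
Rounding up: Highland 4, East 6, Lowland 6, South 3, West 6, North 7, Coastal 5 (total 37).

Highland 4; East 6; Lowland 6; South 3; West 6; North 7; Coastal 5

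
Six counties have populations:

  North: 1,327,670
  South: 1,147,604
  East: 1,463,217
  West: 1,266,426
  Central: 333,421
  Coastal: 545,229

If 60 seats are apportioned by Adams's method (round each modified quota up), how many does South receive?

Standard divisor 6083567/60 ≈ 101392.783; standard quotas: North 13.094, South 11.318, East 14.431, West 12.490, Central 3.288, Coastal 5.377.
Rounding up gives 14, 12, 15, 13, 4, 6 = 64 seats, so the divisor must be adjusted.
With modified divisor 107300: modified quotas North 12.373, South 10.695, East 13.637, West 11.803, Central 3.107, Coastal 5.081.
Rounding up: North 13, South 11, East 14, West 12, Central 4, Coastal 6 (total 60).
South receives 11.

11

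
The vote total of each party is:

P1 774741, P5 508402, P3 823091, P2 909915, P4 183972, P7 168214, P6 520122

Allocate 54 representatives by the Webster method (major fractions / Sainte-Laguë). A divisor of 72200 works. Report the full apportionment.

P1 11, P5 7, P3 11, P2 13, P4 3, P7 2, P6 7

With modified divisor 72200: modified quotas P1 10.730, P5 7.042, P3 11.400, P2 12.603, P4 2.548, P7 2.330, P6 7.204.
Rounding to the nearest integer: P1 11, P5 7, P3 11, P2 13, P4 3, P7 2, P6 7 (total 54).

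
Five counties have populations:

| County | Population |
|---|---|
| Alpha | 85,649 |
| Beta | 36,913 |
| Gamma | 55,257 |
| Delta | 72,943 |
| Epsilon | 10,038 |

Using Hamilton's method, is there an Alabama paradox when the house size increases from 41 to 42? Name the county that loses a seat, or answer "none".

Epsilon

At 41 seats: Alpha 13, Beta 6, Gamma 9, Delta 11, Epsilon 2.
At 42 seats: Alpha 14, Beta 6, Gamma 9, Delta 12, Epsilon 1.
Epsilon drops from 2 to 1.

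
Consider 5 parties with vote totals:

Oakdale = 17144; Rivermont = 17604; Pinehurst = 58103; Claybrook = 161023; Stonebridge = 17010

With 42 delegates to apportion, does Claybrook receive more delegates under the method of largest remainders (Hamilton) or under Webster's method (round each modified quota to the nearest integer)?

Hamilton: Oakdale 3, Rivermont 3, Pinehurst 9, Claybrook 25, Stonebridge 2.
Webster: Oakdale 3, Rivermont 3, Pinehurst 9, Claybrook 24, Stonebridge 3.
Claybrook gets 25 under Hamilton and 24 under Webster.

Hamilton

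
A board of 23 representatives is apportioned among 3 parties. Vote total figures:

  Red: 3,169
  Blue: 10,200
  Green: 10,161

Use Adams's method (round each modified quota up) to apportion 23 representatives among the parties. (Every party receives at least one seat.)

Standard divisor 23530/23 ≈ 1023.043; standard quotas: Red 3.098, Blue 9.970, Green 9.932.
Rounding up gives 4, 10, 10 = 24 seats, so the divisor must be adjusted.
With modified divisor 1100: modified quotas Red 2.881, Blue 9.273, Green 9.237.
Rounding up: Red 3, Blue 10, Green 10 (total 23).

Red 3, Blue 10, Green 10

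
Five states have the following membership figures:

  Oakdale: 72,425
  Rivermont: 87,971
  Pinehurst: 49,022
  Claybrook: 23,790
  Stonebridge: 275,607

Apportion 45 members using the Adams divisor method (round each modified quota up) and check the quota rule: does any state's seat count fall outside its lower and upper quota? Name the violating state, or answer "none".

Stonebridge

Standard quotas: Oakdale 6.405, Rivermont 7.780, Pinehurst 4.336, Claybrook 2.104, Stonebridge 24.375.
Adams allocation: Oakdale 7, Rivermont 8, Pinehurst 5, Claybrook 2, Stonebridge 23.
Stonebridge has quota 24.375 (lower 24, upper 25) but receives 23 — outside the quota interval.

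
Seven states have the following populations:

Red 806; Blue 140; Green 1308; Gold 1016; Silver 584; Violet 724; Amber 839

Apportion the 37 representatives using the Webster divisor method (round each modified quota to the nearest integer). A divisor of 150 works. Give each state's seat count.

With modified divisor 150: modified quotas Red 5.373, Blue 0.933, Green 8.720, Gold 6.773, Silver 3.893, Violet 4.827, Amber 5.593.
Rounding to the nearest integer: Red 5, Blue 1, Green 9, Gold 7, Silver 4, Violet 5, Amber 6 (total 37).

Red: 5, Blue: 1, Green: 9, Gold: 7, Silver: 4, Violet: 5, Amber: 6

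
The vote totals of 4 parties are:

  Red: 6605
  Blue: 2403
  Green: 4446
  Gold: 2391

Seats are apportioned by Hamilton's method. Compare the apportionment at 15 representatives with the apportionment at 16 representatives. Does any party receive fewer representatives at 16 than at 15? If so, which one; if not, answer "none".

Blue

At 15 seats: Red 6, Blue 3, Green 4, Gold 2.
At 16 seats: Red 7, Blue 2, Green 5, Gold 2.
Blue drops from 3 to 2.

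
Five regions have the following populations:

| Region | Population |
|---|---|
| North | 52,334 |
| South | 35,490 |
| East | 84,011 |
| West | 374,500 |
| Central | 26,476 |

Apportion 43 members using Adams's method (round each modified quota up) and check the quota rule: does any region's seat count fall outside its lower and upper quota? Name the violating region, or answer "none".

West

Standard quotas: North 3.929, South 2.664, East 6.307, West 28.113, Central 1.988.
Adams allocation: North 4, South 3, East 7, West 27, Central 2.
West has quota 28.113 (lower 28, upper 29) but receives 27 — outside the quota interval.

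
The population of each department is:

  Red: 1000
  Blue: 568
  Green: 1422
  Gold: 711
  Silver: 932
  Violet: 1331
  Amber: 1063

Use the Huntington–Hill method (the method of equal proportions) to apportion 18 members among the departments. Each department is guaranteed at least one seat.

With divisor 405: modified quotas Red 2.469, Blue 1.402, Green 3.511, Gold 1.756, Silver 2.301, Violet 3.286, Amber 2.625.
Geometric-mean thresholds: Red √(2·3)=2.449, Blue √(1·2)=1.414, Green √(3·4)=3.464, Gold √(1·2)=1.414, Silver √(2·3)=2.449, Violet √(3·4)=3.464, Amber √(2·3)=2.449.
Each quota rounded against its threshold gives Red 3, Blue 1, Green 4, Gold 2, Silver 2, Violet 3, Amber 3 (total 18).

Red 3; Blue 1; Green 4; Gold 2; Silver 2; Violet 3; Amber 3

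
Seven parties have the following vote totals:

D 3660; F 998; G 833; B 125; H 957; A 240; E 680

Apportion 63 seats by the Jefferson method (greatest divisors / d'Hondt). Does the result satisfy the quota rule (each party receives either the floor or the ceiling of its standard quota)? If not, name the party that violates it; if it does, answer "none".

D

Standard quotas: D 30.773, F 8.391, G 7.004, B 1.051, H 8.046, A 2.018, E 5.717.
Jefferson allocation: D 32, F 8, G 7, B 1, H 8, A 2, E 5.
D has quota 30.773 (lower 30, upper 31) but receives 32 — outside the quota interval.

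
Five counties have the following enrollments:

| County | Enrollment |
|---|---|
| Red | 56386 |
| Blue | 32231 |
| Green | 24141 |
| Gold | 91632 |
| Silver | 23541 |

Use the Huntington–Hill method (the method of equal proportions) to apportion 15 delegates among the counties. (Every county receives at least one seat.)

Red 3; Blue 2; Green 2; Gold 6; Silver 2

With divisor 16462: modified quotas Red 3.425, Blue 1.958, Green 1.466, Gold 5.566, Silver 1.430.
Geometric-mean thresholds: Red √(3·4)=3.464, Blue √(1·2)=1.414, Green √(1·2)=1.414, Gold √(5·6)=5.477, Silver √(1·2)=1.414.
Each quota rounded against its threshold gives Red 3, Blue 2, Green 2, Gold 6, Silver 2 (total 15).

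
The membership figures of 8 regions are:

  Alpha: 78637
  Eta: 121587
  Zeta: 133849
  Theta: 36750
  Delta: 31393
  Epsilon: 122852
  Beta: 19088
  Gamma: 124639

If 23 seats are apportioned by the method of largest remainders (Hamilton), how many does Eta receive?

The standard divisor is 668795/23 ≈ 29078.043.
Standard quotas: Alpha 2.7043, Eta 4.1814, Zeta 4.6031, Theta 1.2638, Delta 1.0796, Epsilon 4.2249, Beta 0.6564, Gamma 4.2864.
Lower quotas: Alpha 2, Eta 4, Zeta 4, Theta 1, Delta 1, Epsilon 4, Beta 0, Gamma 4 (sum 20, leaving 3 seats).
Remainders in descending order: Alpha 0.7043, Beta 0.6564, Zeta 0.6031, Gamma 0.2864, Theta 0.2638, Epsilon 0.2249, Eta 0.1814, Delta 0.0796.
The surplus seats go to Alpha, Beta, Zeta.
Eta receives 4.

4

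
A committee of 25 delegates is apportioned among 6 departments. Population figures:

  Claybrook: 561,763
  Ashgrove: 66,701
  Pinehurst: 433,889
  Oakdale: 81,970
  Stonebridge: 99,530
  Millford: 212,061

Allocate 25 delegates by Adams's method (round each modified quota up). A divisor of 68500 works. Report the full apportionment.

Claybrook 9; Ashgrove 1; Pinehurst 7; Oakdale 2; Stonebridge 2; Millford 4

With modified divisor 68500: modified quotas Claybrook 8.201, Ashgrove 0.974, Pinehurst 6.334, Oakdale 1.197, Stonebridge 1.453, Millford 3.096.
Rounding up: Claybrook 9, Ashgrove 1, Pinehurst 7, Oakdale 2, Stonebridge 2, Millford 4 (total 25).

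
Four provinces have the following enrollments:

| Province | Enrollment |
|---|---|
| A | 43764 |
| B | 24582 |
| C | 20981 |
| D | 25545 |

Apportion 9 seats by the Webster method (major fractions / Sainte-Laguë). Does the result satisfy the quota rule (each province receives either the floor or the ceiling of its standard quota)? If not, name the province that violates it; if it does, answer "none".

Standard quotas: A 3.429, B 1.926, C 1.644, D 2.001.
Webster allocation: A 3, B 2, C 2, D 2.
Every allocation lies between the lower and upper quota.

none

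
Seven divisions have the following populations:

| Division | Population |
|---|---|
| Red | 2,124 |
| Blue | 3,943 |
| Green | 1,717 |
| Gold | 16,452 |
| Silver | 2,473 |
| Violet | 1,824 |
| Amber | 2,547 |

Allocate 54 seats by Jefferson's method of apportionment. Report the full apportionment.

Red: 3, Blue: 7, Green: 3, Gold: 30, Silver: 4, Violet: 3, Amber: 4

Standard divisor 31080/54 ≈ 575.556; standard quotas: Red 3.690, Blue 6.851, Green 2.983, Gold 28.585, Silver 4.297, Violet 3.169, Amber 4.425.
Rounding down gives 3, 6, 2, 28, 4, 3, 4 = 50 seats, so the divisor must be adjusted.
With modified divisor 540: modified quotas Red 3.933, Blue 7.302, Green 3.180, Gold 30.467, Silver 4.580, Violet 3.378, Amber 4.717.
Rounding down: Red 3, Blue 7, Green 3, Gold 30, Silver 4, Violet 3, Amber 4 (total 54).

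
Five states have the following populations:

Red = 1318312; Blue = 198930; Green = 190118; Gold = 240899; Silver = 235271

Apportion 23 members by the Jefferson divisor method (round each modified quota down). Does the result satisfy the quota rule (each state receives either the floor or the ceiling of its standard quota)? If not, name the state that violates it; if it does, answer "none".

Red

Standard quotas: Red 13.886, Blue 2.095, Green 2.003, Gold 2.537, Silver 2.478.
Jefferson allocation: Red 15, Blue 2, Green 2, Gold 2, Silver 2.
Red has quota 13.886 (lower 13, upper 14) but receives 15 — outside the quota interval.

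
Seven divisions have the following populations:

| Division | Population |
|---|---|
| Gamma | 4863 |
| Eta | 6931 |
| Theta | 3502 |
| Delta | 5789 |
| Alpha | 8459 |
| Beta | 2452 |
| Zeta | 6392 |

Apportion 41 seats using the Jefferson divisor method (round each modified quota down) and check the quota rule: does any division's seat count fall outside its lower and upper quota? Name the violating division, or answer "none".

none

Standard quotas: Gamma 5.194, Eta 7.403, Theta 3.740, Delta 6.183, Alpha 9.035, Beta 2.619, Zeta 6.827.
Jefferson allocation: Gamma 5, Eta 8, Theta 4, Delta 6, Alpha 9, Beta 2, Zeta 7.
Every allocation lies between the lower and upper quota.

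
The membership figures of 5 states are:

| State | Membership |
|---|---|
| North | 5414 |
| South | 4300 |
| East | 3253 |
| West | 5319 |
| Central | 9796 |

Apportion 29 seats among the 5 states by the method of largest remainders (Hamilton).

Standard divisor: 28082 ÷ 29 ≈ 968.345.
Standard quotas: North 5.5910, South 4.4406, East 3.3593, West 5.4929, Central 10.1162.
Lower quotas: North 5, South 4, East 3, West 5, Central 10 (sum 27, leaving 2 seats).
Remainders in descending order: North 0.5910, West 0.4929, South 0.4406, East 0.3593, Central 0.1162.
Largest remainders: North, West receive the extra seats.

North: 6; South: 4; East: 3; West: 6; Central: 10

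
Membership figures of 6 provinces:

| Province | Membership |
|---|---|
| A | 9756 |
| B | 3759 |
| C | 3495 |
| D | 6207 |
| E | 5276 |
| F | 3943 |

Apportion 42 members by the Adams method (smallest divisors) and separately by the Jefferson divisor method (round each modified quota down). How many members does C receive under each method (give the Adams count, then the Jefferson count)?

Adams: A 12, B 5, C 5, D 8, E 7, F 5.
Jefferson: A 13, B 5, C 4, D 8, E 7, F 5.
C gets 5 under Adams and 4 under Jefferson.

5 and 4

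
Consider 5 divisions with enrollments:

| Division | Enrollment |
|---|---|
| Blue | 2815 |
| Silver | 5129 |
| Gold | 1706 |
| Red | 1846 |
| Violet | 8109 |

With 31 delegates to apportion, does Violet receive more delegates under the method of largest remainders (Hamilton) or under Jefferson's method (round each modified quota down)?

Jefferson

Hamilton: Blue 4, Silver 8, Gold 3, Red 3, Violet 13.
Jefferson: Blue 4, Silver 8, Gold 2, Red 3, Violet 14.
Violet gets 13 under Hamilton and 14 under Jefferson.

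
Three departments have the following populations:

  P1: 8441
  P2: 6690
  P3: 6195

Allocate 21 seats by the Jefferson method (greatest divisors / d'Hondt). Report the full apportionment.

P1 8, P2 7, P3 6

Standard divisor 21326/21 ≈ 1015.524; standard quotas: P1 8.312, P2 6.588, P3 6.100.
Rounding down gives 8, 6, 6 = 20 seats, so the divisor must be adjusted.
With modified divisor 950: modified quotas P1 8.885, P2 7.042, P3 6.521.
Rounding down: P1 8, P2 7, P3 6 (total 21).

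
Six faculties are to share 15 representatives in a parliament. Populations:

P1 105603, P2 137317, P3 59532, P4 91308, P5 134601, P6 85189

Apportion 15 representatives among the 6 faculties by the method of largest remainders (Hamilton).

P1: 3, P2: 3, P3: 2, P4: 2, P5: 3, P6: 2

The standard divisor is 613550/15 ≈ 40903.333.
Standard quotas: P1 2.5818, P2 3.3571, P3 1.4554, P4 2.2323, P5 3.2907, P6 2.0827.
Lower quotas: P1 2, P2 3, P3 1, P4 2, P5 3, P6 2 (sum 13, leaving 2 seats).
Remainders in descending order: P1 0.5818, P3 0.4554, P2 0.3571, P5 0.2907, P4 0.2323, P6 0.0827.
Largest remainders: P1, P3 receive the extra seats.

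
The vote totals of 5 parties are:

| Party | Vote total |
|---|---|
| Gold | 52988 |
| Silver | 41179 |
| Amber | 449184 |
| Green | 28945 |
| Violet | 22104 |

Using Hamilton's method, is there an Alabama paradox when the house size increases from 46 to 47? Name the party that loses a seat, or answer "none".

none

At 46 seats: Gold 4, Silver 3, Amber 35, Green 2, Violet 2.
At 47 seats: Gold 4, Silver 3, Amber 36, Green 2, Violet 2.
No party's allocation decreased.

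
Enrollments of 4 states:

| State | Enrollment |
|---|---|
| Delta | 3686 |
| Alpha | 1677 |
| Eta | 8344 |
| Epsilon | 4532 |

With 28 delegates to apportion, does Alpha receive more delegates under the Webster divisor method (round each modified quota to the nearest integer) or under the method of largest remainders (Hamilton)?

Webster: Delta 6, Alpha 3, Eta 12, Epsilon 7.
Hamilton: Delta 6, Alpha 2, Eta 13, Epsilon 7.
Alpha gets 3 under Webster and 2 under Hamilton.

Webster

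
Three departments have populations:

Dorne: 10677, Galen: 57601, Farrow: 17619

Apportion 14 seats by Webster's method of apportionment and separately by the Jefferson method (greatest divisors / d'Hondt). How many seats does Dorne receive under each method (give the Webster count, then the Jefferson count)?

Webster: Dorne 2, Galen 9, Farrow 3.
Jefferson: Dorne 1, Galen 10, Farrow 3.
Dorne gets 2 under Webster and 1 under Jefferson.

2 and 1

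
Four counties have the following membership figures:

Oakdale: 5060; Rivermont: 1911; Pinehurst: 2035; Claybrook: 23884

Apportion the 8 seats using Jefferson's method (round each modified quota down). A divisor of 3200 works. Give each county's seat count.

Oakdale 1, Rivermont 0, Pinehurst 0, Claybrook 7

With modified divisor 3200: modified quotas Oakdale 1.581, Rivermont 0.597, Pinehurst 0.636, Claybrook 7.464.
Rounding down: Oakdale 1, Rivermont 0, Pinehurst 0, Claybrook 7 (total 8).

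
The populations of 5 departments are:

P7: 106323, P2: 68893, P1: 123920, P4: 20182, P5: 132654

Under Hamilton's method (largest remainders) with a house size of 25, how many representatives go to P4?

1

Standard divisor: 451972 ÷ 25 ≈ 18078.88.
Standard quotas: P7 5.8811, P2 3.8107, P1 6.8544, P4 1.1163, P5 7.3375.
Lower quotas: P7 5, P2 3, P1 6, P4 1, P5 7 (sum 22, leaving 3 seats).
Remainders in descending order: P7 0.8811, P1 0.8544, P2 0.8107, P5 0.3375, P4 0.1163.
The surplus seats go to P7, P1, P2.
P4 receives 1.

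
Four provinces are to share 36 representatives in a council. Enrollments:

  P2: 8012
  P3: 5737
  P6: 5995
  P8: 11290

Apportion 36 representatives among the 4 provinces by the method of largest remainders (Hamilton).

P2 9, P3 7, P6 7, P8 13

The standard divisor is 31034/36 ≈ 862.056.
Standard quotas: P2 9.2941, P3 6.6550, P6 6.9543, P8 13.0966.
Lower quotas: P2 9, P3 6, P6 6, P8 13 (sum 34, leaving 2 seats).
Remainders in descending order: P6 0.9543, P3 0.6550, P2 0.2941, P8 0.0966.
Largest remainders: P6, P3 receive the extra seats.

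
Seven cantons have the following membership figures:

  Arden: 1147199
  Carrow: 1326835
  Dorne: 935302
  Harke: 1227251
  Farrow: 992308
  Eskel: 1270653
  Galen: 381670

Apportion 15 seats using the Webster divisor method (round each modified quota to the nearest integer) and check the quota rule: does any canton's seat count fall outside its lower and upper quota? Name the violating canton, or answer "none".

none

Standard quotas: Arden 2.363, Carrow 2.733, Dorne 1.927, Harke 2.528, Farrow 2.044, Eskel 2.618, Galen 0.786.
Webster allocation: Arden 2, Carrow 3, Dorne 2, Harke 2, Farrow 2, Eskel 3, Galen 1.
Every allocation lies between the lower and upper quota.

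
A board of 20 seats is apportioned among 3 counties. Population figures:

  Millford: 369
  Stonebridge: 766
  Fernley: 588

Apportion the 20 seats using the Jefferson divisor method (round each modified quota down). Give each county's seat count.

Millford: 4; Stonebridge: 9; Fernley: 7

Standard divisor 1723/20 ≈ 86.15; standard quotas: Millford 4.283, Stonebridge 8.891, Fernley 6.825.
Rounding down gives 4, 8, 6 = 18 seats, so the divisor must be adjusted.
With modified divisor 80: modified quotas Millford 4.612, Stonebridge 9.575, Fernley 7.350.
Rounding down: Millford 4, Stonebridge 9, Fernley 7 (total 20).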